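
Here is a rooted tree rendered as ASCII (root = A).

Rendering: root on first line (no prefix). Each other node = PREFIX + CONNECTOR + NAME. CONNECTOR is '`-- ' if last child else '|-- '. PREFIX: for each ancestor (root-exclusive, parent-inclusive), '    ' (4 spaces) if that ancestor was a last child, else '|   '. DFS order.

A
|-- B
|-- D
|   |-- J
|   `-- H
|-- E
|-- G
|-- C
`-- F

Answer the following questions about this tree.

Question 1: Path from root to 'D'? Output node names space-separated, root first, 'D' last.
Walk down from root: A -> D

Answer: A D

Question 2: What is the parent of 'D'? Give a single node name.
Scan adjacency: D appears as child of A

Answer: A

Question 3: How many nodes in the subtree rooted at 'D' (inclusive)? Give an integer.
Subtree rooted at D contains: D, H, J
Count = 3

Answer: 3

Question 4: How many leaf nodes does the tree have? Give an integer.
Leaves (nodes with no children): B, C, E, F, G, H, J

Answer: 7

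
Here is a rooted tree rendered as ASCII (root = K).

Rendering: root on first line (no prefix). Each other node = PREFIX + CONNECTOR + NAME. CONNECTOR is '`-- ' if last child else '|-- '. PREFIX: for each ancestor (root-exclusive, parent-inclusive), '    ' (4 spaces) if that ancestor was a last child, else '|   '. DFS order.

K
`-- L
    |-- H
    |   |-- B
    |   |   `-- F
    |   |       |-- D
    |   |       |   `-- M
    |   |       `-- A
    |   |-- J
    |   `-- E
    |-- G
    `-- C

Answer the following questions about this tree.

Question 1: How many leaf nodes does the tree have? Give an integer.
Answer: 6

Derivation:
Leaves (nodes with no children): A, C, E, G, J, M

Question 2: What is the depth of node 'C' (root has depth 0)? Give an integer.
Path from root to C: K -> L -> C
Depth = number of edges = 2

Answer: 2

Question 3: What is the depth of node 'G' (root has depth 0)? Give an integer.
Path from root to G: K -> L -> G
Depth = number of edges = 2

Answer: 2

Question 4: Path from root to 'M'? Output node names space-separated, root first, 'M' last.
Answer: K L H B F D M

Derivation:
Walk down from root: K -> L -> H -> B -> F -> D -> M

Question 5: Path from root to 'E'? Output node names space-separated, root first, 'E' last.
Walk down from root: K -> L -> H -> E

Answer: K L H E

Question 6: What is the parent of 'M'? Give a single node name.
Scan adjacency: M appears as child of D

Answer: D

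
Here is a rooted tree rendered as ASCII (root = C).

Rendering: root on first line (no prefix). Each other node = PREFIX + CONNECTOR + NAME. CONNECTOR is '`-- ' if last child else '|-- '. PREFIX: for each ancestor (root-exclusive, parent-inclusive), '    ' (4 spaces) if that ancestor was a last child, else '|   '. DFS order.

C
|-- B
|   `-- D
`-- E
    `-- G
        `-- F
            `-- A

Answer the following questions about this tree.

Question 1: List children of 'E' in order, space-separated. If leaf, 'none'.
Answer: G

Derivation:
Node E's children (from adjacency): G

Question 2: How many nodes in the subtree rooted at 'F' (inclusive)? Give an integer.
Subtree rooted at F contains: A, F
Count = 2

Answer: 2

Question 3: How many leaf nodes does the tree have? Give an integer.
Answer: 2

Derivation:
Leaves (nodes with no children): A, D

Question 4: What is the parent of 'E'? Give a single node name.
Scan adjacency: E appears as child of C

Answer: C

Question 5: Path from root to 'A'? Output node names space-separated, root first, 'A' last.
Walk down from root: C -> E -> G -> F -> A

Answer: C E G F A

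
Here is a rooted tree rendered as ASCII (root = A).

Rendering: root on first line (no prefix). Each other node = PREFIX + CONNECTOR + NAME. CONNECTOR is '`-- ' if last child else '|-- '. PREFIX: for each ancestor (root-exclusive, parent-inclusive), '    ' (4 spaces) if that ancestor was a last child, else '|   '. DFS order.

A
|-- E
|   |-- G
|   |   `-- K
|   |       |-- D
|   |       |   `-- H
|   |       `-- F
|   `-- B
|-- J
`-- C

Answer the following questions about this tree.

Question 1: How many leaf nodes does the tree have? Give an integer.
Answer: 5

Derivation:
Leaves (nodes with no children): B, C, F, H, J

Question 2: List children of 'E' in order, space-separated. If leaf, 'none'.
Answer: G B

Derivation:
Node E's children (from adjacency): G, B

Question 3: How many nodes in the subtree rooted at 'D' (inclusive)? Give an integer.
Subtree rooted at D contains: D, H
Count = 2

Answer: 2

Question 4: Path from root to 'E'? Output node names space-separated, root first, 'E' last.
Walk down from root: A -> E

Answer: A E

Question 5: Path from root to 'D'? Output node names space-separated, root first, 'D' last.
Answer: A E G K D

Derivation:
Walk down from root: A -> E -> G -> K -> D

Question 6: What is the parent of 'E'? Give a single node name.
Answer: A

Derivation:
Scan adjacency: E appears as child of A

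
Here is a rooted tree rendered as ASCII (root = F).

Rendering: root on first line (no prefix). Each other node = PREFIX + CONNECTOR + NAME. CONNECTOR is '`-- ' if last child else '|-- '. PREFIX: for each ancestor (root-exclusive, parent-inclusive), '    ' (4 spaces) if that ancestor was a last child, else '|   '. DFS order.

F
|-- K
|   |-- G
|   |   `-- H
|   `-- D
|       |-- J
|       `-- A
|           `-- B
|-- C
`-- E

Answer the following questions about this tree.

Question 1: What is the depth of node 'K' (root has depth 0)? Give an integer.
Answer: 1

Derivation:
Path from root to K: F -> K
Depth = number of edges = 1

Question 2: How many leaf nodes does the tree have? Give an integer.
Leaves (nodes with no children): B, C, E, H, J

Answer: 5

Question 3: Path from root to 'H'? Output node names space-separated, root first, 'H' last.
Walk down from root: F -> K -> G -> H

Answer: F K G H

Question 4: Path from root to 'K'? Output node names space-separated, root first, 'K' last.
Answer: F K

Derivation:
Walk down from root: F -> K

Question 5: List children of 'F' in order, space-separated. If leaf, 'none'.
Node F's children (from adjacency): K, C, E

Answer: K C E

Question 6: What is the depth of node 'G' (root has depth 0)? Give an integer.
Answer: 2

Derivation:
Path from root to G: F -> K -> G
Depth = number of edges = 2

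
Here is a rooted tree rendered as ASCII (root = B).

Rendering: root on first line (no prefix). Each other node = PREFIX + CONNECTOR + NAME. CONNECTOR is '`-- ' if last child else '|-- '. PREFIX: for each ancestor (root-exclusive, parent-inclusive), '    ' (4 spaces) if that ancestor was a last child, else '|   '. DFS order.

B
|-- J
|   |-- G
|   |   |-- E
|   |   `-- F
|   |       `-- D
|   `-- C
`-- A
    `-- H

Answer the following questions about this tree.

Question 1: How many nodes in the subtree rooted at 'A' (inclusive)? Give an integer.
Answer: 2

Derivation:
Subtree rooted at A contains: A, H
Count = 2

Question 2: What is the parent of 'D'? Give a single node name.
Scan adjacency: D appears as child of F

Answer: F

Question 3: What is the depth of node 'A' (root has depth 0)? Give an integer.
Answer: 1

Derivation:
Path from root to A: B -> A
Depth = number of edges = 1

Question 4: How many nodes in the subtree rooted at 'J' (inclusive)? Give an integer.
Subtree rooted at J contains: C, D, E, F, G, J
Count = 6

Answer: 6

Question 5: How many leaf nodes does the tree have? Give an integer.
Leaves (nodes with no children): C, D, E, H

Answer: 4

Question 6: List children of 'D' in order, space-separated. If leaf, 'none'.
Node D's children (from adjacency): (leaf)

Answer: none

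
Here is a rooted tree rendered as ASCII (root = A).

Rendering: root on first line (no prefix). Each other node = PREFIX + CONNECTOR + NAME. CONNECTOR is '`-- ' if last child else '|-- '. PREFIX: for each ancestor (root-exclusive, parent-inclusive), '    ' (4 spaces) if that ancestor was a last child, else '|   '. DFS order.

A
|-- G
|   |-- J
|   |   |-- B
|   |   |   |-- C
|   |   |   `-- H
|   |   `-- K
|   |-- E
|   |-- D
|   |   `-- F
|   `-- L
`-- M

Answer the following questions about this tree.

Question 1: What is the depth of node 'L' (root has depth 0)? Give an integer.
Path from root to L: A -> G -> L
Depth = number of edges = 2

Answer: 2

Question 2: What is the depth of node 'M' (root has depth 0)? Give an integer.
Answer: 1

Derivation:
Path from root to M: A -> M
Depth = number of edges = 1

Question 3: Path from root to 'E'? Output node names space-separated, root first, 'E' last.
Walk down from root: A -> G -> E

Answer: A G E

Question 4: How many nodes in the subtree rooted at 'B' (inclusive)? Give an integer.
Subtree rooted at B contains: B, C, H
Count = 3

Answer: 3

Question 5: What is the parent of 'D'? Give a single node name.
Scan adjacency: D appears as child of G

Answer: G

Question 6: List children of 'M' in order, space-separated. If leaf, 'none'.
Node M's children (from adjacency): (leaf)

Answer: none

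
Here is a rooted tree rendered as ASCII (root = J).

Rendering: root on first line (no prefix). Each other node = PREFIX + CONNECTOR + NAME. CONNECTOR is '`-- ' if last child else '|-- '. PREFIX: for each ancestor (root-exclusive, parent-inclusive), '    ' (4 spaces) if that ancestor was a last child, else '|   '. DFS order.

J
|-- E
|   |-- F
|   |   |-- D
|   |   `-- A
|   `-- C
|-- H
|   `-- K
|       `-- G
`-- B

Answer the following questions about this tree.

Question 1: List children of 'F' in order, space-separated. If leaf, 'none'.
Answer: D A

Derivation:
Node F's children (from adjacency): D, A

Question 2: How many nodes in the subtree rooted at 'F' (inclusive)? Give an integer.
Subtree rooted at F contains: A, D, F
Count = 3

Answer: 3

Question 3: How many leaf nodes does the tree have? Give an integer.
Leaves (nodes with no children): A, B, C, D, G

Answer: 5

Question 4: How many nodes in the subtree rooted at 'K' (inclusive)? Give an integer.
Answer: 2

Derivation:
Subtree rooted at K contains: G, K
Count = 2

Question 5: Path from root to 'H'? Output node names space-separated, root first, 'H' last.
Walk down from root: J -> H

Answer: J H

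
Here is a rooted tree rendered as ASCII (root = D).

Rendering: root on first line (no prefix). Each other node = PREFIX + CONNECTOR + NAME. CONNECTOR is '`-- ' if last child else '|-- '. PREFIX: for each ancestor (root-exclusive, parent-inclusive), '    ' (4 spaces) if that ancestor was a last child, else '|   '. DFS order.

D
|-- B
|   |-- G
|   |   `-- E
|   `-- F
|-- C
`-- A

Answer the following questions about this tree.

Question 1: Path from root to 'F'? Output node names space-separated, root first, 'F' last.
Answer: D B F

Derivation:
Walk down from root: D -> B -> F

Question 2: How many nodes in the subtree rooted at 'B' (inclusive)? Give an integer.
Answer: 4

Derivation:
Subtree rooted at B contains: B, E, F, G
Count = 4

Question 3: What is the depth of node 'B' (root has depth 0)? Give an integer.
Answer: 1

Derivation:
Path from root to B: D -> B
Depth = number of edges = 1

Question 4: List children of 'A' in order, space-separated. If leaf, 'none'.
Node A's children (from adjacency): (leaf)

Answer: none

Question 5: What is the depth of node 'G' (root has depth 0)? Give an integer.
Answer: 2

Derivation:
Path from root to G: D -> B -> G
Depth = number of edges = 2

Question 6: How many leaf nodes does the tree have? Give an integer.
Answer: 4

Derivation:
Leaves (nodes with no children): A, C, E, F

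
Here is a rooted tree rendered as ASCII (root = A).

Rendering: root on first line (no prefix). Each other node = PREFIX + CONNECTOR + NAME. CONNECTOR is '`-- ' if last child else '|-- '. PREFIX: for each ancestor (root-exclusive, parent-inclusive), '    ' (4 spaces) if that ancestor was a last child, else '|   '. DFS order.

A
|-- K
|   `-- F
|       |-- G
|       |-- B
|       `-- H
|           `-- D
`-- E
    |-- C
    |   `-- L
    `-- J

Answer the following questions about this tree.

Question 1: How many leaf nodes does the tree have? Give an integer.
Answer: 5

Derivation:
Leaves (nodes with no children): B, D, G, J, L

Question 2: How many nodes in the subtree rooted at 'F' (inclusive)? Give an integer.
Answer: 5

Derivation:
Subtree rooted at F contains: B, D, F, G, H
Count = 5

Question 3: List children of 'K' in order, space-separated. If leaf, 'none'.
Answer: F

Derivation:
Node K's children (from adjacency): F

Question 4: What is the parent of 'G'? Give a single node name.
Scan adjacency: G appears as child of F

Answer: F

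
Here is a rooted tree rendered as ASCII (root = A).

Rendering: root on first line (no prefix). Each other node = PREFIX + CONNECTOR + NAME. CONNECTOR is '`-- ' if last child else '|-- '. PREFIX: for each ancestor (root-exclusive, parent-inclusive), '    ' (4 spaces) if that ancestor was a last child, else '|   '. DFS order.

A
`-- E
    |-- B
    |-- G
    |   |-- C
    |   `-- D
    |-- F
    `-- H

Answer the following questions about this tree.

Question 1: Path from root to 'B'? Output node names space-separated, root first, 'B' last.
Answer: A E B

Derivation:
Walk down from root: A -> E -> B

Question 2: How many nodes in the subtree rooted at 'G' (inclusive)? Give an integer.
Subtree rooted at G contains: C, D, G
Count = 3

Answer: 3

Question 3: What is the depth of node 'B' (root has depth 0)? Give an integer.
Answer: 2

Derivation:
Path from root to B: A -> E -> B
Depth = number of edges = 2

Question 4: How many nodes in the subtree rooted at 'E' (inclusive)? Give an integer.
Subtree rooted at E contains: B, C, D, E, F, G, H
Count = 7

Answer: 7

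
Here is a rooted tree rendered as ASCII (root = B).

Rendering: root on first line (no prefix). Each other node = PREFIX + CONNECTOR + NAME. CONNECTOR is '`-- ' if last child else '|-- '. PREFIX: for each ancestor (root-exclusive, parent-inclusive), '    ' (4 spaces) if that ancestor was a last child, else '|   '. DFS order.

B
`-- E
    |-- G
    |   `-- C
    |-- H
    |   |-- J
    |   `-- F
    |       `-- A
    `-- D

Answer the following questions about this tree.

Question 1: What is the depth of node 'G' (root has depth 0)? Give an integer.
Answer: 2

Derivation:
Path from root to G: B -> E -> G
Depth = number of edges = 2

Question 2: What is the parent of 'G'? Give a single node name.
Scan adjacency: G appears as child of E

Answer: E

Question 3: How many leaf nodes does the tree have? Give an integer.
Leaves (nodes with no children): A, C, D, J

Answer: 4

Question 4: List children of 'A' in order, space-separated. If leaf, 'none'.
Answer: none

Derivation:
Node A's children (from adjacency): (leaf)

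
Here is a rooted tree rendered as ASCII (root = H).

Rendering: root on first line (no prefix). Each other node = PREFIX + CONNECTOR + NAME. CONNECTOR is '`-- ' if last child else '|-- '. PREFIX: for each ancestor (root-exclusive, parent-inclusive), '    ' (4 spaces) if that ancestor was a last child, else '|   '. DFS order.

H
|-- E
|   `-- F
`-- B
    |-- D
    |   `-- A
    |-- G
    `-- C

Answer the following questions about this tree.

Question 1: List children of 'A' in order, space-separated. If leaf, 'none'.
Answer: none

Derivation:
Node A's children (from adjacency): (leaf)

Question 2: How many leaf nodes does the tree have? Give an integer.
Answer: 4

Derivation:
Leaves (nodes with no children): A, C, F, G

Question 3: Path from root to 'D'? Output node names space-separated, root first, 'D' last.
Answer: H B D

Derivation:
Walk down from root: H -> B -> D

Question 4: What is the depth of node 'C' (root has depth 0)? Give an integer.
Path from root to C: H -> B -> C
Depth = number of edges = 2

Answer: 2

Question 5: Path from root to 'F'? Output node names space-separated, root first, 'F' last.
Walk down from root: H -> E -> F

Answer: H E F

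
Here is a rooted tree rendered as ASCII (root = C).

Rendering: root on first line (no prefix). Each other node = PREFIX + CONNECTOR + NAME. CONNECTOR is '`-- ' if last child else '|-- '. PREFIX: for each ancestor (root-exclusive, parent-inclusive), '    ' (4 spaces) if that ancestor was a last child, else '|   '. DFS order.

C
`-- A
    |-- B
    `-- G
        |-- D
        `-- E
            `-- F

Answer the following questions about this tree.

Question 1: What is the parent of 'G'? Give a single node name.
Scan adjacency: G appears as child of A

Answer: A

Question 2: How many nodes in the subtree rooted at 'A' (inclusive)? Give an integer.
Subtree rooted at A contains: A, B, D, E, F, G
Count = 6

Answer: 6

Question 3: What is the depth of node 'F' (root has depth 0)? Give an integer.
Path from root to F: C -> A -> G -> E -> F
Depth = number of edges = 4

Answer: 4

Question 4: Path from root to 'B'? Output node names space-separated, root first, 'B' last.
Answer: C A B

Derivation:
Walk down from root: C -> A -> B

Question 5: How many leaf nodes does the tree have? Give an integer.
Leaves (nodes with no children): B, D, F

Answer: 3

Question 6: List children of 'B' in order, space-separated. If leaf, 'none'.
Answer: none

Derivation:
Node B's children (from adjacency): (leaf)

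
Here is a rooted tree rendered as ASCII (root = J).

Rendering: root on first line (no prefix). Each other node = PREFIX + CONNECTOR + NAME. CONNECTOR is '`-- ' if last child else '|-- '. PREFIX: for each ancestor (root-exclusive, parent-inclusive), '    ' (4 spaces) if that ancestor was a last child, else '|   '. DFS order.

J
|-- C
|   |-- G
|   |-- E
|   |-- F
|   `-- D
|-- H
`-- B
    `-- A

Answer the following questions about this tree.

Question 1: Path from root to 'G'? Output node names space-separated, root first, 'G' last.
Walk down from root: J -> C -> G

Answer: J C G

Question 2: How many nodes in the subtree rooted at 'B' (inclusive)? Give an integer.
Answer: 2

Derivation:
Subtree rooted at B contains: A, B
Count = 2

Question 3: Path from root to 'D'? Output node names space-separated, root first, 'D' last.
Answer: J C D

Derivation:
Walk down from root: J -> C -> D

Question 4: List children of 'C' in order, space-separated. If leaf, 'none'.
Answer: G E F D

Derivation:
Node C's children (from adjacency): G, E, F, D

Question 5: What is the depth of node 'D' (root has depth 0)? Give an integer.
Answer: 2

Derivation:
Path from root to D: J -> C -> D
Depth = number of edges = 2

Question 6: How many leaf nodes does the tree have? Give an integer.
Leaves (nodes with no children): A, D, E, F, G, H

Answer: 6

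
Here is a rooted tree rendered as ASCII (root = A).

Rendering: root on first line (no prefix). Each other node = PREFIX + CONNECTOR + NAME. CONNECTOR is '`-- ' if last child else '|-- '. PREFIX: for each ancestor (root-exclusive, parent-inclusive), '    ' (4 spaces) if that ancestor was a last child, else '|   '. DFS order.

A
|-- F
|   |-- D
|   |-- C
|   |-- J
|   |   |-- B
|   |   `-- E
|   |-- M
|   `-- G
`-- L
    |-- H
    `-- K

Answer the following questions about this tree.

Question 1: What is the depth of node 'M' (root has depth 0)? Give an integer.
Path from root to M: A -> F -> M
Depth = number of edges = 2

Answer: 2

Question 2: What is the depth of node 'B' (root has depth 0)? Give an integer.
Path from root to B: A -> F -> J -> B
Depth = number of edges = 3

Answer: 3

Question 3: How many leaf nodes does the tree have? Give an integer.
Answer: 8

Derivation:
Leaves (nodes with no children): B, C, D, E, G, H, K, M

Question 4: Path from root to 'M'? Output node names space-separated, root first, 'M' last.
Walk down from root: A -> F -> M

Answer: A F M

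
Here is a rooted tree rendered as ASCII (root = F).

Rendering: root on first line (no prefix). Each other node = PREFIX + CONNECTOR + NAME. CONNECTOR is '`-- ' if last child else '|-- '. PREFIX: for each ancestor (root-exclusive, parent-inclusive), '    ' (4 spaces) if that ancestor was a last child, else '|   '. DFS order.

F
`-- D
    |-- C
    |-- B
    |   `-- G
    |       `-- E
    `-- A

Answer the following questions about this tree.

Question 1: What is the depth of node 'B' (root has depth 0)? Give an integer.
Path from root to B: F -> D -> B
Depth = number of edges = 2

Answer: 2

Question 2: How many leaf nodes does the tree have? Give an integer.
Leaves (nodes with no children): A, C, E

Answer: 3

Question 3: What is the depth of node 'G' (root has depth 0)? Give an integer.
Answer: 3

Derivation:
Path from root to G: F -> D -> B -> G
Depth = number of edges = 3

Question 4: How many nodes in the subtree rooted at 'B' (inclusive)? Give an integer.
Subtree rooted at B contains: B, E, G
Count = 3

Answer: 3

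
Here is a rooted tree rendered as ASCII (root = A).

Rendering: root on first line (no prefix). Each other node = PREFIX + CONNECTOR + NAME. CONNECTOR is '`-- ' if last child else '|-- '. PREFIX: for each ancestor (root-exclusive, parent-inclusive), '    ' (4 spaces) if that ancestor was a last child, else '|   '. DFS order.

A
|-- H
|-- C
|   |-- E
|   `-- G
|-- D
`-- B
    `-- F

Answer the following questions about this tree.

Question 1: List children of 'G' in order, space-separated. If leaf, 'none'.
Node G's children (from adjacency): (leaf)

Answer: none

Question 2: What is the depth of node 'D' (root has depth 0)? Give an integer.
Answer: 1

Derivation:
Path from root to D: A -> D
Depth = number of edges = 1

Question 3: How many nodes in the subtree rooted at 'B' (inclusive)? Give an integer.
Answer: 2

Derivation:
Subtree rooted at B contains: B, F
Count = 2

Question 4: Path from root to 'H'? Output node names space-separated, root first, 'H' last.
Answer: A H

Derivation:
Walk down from root: A -> H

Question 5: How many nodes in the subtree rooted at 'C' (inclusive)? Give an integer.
Answer: 3

Derivation:
Subtree rooted at C contains: C, E, G
Count = 3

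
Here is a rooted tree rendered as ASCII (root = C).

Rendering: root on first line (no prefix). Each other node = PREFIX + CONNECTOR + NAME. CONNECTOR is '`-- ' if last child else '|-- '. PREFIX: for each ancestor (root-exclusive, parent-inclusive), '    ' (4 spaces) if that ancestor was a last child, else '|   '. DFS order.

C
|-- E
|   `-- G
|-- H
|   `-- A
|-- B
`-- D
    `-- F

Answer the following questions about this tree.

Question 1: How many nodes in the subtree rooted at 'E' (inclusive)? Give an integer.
Subtree rooted at E contains: E, G
Count = 2

Answer: 2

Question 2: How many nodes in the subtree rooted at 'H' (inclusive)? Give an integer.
Subtree rooted at H contains: A, H
Count = 2

Answer: 2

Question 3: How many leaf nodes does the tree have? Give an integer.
Leaves (nodes with no children): A, B, F, G

Answer: 4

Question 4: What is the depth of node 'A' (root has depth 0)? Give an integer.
Answer: 2

Derivation:
Path from root to A: C -> H -> A
Depth = number of edges = 2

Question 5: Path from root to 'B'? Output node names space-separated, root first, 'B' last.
Answer: C B

Derivation:
Walk down from root: C -> B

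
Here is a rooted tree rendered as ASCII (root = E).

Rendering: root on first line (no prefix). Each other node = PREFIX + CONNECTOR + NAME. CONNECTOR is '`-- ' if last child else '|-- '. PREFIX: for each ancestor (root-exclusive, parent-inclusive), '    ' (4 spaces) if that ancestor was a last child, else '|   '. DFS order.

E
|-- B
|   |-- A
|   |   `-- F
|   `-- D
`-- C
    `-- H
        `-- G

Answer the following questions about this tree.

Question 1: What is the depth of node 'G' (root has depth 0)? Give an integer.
Path from root to G: E -> C -> H -> G
Depth = number of edges = 3

Answer: 3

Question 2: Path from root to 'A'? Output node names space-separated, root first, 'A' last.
Walk down from root: E -> B -> A

Answer: E B A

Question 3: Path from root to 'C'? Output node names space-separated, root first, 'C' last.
Answer: E C

Derivation:
Walk down from root: E -> C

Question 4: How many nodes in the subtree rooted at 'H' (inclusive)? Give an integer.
Answer: 2

Derivation:
Subtree rooted at H contains: G, H
Count = 2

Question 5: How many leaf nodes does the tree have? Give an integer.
Answer: 3

Derivation:
Leaves (nodes with no children): D, F, G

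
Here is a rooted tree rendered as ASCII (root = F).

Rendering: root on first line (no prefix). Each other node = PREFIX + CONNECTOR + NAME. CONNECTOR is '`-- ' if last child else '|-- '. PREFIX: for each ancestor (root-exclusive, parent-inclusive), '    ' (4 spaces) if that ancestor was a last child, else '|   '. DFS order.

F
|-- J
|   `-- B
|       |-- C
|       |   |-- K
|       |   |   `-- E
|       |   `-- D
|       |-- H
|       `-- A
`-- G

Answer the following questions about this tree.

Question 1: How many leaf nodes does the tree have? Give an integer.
Answer: 5

Derivation:
Leaves (nodes with no children): A, D, E, G, H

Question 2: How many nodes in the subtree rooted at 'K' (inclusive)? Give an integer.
Answer: 2

Derivation:
Subtree rooted at K contains: E, K
Count = 2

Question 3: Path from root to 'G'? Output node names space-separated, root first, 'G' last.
Walk down from root: F -> G

Answer: F G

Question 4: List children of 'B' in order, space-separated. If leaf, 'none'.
Node B's children (from adjacency): C, H, A

Answer: C H A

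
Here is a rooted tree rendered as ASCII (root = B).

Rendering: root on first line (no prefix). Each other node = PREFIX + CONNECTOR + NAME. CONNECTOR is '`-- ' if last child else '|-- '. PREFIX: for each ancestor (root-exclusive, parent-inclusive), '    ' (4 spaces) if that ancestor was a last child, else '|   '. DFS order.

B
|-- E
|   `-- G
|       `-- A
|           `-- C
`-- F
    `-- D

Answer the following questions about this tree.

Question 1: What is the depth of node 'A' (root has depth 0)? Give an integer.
Path from root to A: B -> E -> G -> A
Depth = number of edges = 3

Answer: 3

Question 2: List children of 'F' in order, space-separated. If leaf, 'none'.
Answer: D

Derivation:
Node F's children (from adjacency): D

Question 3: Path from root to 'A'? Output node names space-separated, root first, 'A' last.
Answer: B E G A

Derivation:
Walk down from root: B -> E -> G -> A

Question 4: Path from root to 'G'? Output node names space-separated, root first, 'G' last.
Answer: B E G

Derivation:
Walk down from root: B -> E -> G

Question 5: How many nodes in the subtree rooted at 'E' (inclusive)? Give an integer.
Subtree rooted at E contains: A, C, E, G
Count = 4

Answer: 4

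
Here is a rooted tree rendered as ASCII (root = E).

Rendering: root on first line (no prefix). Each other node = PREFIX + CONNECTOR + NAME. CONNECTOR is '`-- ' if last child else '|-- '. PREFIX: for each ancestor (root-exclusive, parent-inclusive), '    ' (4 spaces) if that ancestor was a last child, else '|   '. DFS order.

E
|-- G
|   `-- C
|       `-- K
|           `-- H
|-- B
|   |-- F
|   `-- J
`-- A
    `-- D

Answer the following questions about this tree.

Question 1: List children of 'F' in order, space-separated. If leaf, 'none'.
Answer: none

Derivation:
Node F's children (from adjacency): (leaf)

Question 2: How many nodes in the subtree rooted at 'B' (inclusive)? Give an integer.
Answer: 3

Derivation:
Subtree rooted at B contains: B, F, J
Count = 3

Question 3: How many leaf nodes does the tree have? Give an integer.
Answer: 4

Derivation:
Leaves (nodes with no children): D, F, H, J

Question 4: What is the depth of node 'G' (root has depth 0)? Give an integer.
Path from root to G: E -> G
Depth = number of edges = 1

Answer: 1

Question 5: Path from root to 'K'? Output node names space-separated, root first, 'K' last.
Answer: E G C K

Derivation:
Walk down from root: E -> G -> C -> K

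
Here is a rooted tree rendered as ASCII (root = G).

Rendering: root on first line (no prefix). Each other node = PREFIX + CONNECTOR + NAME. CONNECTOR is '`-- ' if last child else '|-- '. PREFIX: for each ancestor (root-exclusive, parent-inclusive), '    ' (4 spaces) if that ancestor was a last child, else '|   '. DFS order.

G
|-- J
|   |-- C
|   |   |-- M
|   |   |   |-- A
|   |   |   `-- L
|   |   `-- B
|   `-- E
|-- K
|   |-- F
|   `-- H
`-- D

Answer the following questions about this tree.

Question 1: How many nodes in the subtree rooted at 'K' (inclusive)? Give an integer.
Answer: 3

Derivation:
Subtree rooted at K contains: F, H, K
Count = 3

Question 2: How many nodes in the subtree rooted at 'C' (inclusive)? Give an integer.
Answer: 5

Derivation:
Subtree rooted at C contains: A, B, C, L, M
Count = 5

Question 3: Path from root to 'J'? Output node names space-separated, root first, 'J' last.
Answer: G J

Derivation:
Walk down from root: G -> J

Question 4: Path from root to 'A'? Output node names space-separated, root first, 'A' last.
Answer: G J C M A

Derivation:
Walk down from root: G -> J -> C -> M -> A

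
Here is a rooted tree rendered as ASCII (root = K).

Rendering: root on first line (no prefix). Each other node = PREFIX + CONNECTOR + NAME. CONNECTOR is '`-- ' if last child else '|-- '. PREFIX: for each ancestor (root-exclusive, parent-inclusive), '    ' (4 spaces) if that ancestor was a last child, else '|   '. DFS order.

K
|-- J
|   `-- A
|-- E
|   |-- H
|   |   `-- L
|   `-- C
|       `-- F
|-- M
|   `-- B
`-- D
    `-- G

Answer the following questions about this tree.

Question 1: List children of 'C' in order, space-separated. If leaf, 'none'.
Node C's children (from adjacency): F

Answer: F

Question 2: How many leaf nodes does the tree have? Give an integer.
Leaves (nodes with no children): A, B, F, G, L

Answer: 5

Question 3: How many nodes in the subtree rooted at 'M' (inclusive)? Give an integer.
Subtree rooted at M contains: B, M
Count = 2

Answer: 2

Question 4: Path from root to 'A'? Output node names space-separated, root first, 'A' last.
Walk down from root: K -> J -> A

Answer: K J A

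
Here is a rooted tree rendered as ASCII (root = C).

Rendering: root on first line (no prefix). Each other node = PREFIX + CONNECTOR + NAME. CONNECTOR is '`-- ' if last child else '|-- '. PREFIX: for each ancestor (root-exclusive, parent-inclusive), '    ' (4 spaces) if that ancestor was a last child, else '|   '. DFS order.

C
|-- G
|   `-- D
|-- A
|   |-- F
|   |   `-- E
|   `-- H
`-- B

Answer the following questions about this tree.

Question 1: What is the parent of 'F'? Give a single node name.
Answer: A

Derivation:
Scan adjacency: F appears as child of A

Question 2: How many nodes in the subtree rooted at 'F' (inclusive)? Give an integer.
Subtree rooted at F contains: E, F
Count = 2

Answer: 2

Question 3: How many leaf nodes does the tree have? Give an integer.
Answer: 4

Derivation:
Leaves (nodes with no children): B, D, E, H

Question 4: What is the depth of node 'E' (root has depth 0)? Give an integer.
Answer: 3

Derivation:
Path from root to E: C -> A -> F -> E
Depth = number of edges = 3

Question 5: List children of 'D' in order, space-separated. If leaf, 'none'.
Node D's children (from adjacency): (leaf)

Answer: none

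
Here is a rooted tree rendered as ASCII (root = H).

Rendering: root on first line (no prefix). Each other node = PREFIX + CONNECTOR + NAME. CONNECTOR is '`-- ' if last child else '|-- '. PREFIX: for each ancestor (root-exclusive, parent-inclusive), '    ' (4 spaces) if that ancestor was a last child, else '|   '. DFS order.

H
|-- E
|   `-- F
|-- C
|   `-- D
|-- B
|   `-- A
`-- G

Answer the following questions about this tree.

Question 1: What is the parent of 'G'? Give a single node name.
Scan adjacency: G appears as child of H

Answer: H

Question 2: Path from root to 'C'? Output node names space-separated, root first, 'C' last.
Answer: H C

Derivation:
Walk down from root: H -> C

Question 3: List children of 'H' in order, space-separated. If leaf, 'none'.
Answer: E C B G

Derivation:
Node H's children (from adjacency): E, C, B, G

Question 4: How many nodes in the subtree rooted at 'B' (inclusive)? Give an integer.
Subtree rooted at B contains: A, B
Count = 2

Answer: 2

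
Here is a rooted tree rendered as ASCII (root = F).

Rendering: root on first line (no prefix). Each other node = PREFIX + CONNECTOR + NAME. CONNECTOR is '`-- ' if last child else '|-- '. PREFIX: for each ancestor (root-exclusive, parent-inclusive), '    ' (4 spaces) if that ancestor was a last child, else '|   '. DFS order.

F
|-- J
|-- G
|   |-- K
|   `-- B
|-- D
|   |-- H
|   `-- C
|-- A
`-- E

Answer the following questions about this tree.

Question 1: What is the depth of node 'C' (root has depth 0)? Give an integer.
Answer: 2

Derivation:
Path from root to C: F -> D -> C
Depth = number of edges = 2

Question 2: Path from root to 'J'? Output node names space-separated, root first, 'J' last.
Answer: F J

Derivation:
Walk down from root: F -> J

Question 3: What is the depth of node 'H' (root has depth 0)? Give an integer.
Path from root to H: F -> D -> H
Depth = number of edges = 2

Answer: 2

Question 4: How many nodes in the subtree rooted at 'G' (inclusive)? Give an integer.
Answer: 3

Derivation:
Subtree rooted at G contains: B, G, K
Count = 3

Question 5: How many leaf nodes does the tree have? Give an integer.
Leaves (nodes with no children): A, B, C, E, H, J, K

Answer: 7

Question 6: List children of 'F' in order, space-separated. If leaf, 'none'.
Node F's children (from adjacency): J, G, D, A, E

Answer: J G D A E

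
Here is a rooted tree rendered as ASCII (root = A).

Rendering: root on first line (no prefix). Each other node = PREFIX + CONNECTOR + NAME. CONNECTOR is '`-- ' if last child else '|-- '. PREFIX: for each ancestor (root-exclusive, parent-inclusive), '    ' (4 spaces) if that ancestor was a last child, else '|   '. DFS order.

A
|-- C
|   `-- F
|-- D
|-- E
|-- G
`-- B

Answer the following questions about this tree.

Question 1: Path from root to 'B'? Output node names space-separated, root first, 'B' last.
Answer: A B

Derivation:
Walk down from root: A -> B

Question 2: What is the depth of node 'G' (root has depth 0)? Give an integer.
Path from root to G: A -> G
Depth = number of edges = 1

Answer: 1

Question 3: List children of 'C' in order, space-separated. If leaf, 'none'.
Node C's children (from adjacency): F

Answer: F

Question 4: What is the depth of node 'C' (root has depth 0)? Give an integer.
Answer: 1

Derivation:
Path from root to C: A -> C
Depth = number of edges = 1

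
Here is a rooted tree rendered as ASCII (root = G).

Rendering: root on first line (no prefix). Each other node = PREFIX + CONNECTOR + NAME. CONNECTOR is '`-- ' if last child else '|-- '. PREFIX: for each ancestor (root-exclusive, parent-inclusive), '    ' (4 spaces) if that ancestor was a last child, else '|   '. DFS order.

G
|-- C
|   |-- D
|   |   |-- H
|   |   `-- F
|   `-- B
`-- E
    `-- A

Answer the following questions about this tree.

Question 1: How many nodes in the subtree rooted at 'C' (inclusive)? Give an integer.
Subtree rooted at C contains: B, C, D, F, H
Count = 5

Answer: 5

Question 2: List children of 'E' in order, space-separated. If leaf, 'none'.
Answer: A

Derivation:
Node E's children (from adjacency): A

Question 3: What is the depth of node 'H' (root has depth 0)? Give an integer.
Answer: 3

Derivation:
Path from root to H: G -> C -> D -> H
Depth = number of edges = 3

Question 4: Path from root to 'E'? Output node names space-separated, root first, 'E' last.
Answer: G E

Derivation:
Walk down from root: G -> E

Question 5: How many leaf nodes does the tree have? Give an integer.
Leaves (nodes with no children): A, B, F, H

Answer: 4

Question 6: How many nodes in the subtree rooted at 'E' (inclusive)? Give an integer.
Subtree rooted at E contains: A, E
Count = 2

Answer: 2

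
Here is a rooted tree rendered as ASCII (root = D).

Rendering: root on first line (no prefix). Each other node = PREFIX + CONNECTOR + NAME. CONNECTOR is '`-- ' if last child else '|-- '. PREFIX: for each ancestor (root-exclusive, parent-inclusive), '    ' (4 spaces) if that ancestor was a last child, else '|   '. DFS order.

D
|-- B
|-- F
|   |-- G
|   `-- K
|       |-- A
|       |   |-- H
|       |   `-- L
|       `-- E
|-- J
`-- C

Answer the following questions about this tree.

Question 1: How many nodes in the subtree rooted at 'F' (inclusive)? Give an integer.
Answer: 7

Derivation:
Subtree rooted at F contains: A, E, F, G, H, K, L
Count = 7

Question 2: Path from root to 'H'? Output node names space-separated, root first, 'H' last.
Walk down from root: D -> F -> K -> A -> H

Answer: D F K A H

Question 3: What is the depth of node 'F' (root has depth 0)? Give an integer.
Answer: 1

Derivation:
Path from root to F: D -> F
Depth = number of edges = 1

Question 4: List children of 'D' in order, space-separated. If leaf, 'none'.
Answer: B F J C

Derivation:
Node D's children (from adjacency): B, F, J, C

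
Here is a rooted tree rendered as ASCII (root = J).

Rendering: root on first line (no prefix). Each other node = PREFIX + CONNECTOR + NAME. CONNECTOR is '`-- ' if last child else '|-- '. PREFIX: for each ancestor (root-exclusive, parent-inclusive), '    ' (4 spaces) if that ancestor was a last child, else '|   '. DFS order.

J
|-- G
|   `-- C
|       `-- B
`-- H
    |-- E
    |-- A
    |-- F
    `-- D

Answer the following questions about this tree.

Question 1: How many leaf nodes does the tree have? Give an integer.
Answer: 5

Derivation:
Leaves (nodes with no children): A, B, D, E, F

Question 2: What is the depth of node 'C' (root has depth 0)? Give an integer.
Path from root to C: J -> G -> C
Depth = number of edges = 2

Answer: 2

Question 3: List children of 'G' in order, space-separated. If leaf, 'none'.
Node G's children (from adjacency): C

Answer: C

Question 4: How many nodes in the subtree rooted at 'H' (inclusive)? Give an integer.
Answer: 5

Derivation:
Subtree rooted at H contains: A, D, E, F, H
Count = 5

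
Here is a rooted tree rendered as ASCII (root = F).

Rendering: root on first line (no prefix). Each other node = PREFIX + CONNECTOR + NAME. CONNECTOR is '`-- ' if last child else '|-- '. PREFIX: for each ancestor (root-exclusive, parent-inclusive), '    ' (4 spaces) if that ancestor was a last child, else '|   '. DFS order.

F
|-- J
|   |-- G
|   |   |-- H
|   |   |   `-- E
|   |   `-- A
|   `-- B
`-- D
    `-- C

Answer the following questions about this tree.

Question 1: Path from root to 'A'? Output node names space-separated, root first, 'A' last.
Answer: F J G A

Derivation:
Walk down from root: F -> J -> G -> A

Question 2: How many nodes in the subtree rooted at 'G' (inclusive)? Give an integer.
Subtree rooted at G contains: A, E, G, H
Count = 4

Answer: 4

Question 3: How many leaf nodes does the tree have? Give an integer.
Leaves (nodes with no children): A, B, C, E

Answer: 4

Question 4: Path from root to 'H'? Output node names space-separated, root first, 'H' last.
Answer: F J G H

Derivation:
Walk down from root: F -> J -> G -> H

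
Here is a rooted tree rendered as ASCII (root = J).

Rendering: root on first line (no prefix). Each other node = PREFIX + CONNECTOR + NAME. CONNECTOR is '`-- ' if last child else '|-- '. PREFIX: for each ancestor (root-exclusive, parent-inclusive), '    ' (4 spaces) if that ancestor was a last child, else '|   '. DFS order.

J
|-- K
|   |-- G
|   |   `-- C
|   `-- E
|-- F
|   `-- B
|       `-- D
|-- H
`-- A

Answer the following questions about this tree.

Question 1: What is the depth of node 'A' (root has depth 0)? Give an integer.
Answer: 1

Derivation:
Path from root to A: J -> A
Depth = number of edges = 1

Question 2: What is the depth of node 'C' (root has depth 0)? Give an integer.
Answer: 3

Derivation:
Path from root to C: J -> K -> G -> C
Depth = number of edges = 3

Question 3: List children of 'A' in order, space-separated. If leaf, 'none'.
Node A's children (from adjacency): (leaf)

Answer: none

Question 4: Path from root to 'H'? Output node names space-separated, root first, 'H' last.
Answer: J H

Derivation:
Walk down from root: J -> H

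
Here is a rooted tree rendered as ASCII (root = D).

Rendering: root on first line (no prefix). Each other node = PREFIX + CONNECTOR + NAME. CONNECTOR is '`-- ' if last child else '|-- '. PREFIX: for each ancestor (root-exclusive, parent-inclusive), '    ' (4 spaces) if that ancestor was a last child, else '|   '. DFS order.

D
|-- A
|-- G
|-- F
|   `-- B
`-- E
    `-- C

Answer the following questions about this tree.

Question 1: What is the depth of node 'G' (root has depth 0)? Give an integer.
Path from root to G: D -> G
Depth = number of edges = 1

Answer: 1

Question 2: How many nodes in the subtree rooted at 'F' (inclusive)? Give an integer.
Answer: 2

Derivation:
Subtree rooted at F contains: B, F
Count = 2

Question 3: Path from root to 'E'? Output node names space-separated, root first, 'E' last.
Walk down from root: D -> E

Answer: D E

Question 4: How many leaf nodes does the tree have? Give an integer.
Answer: 4

Derivation:
Leaves (nodes with no children): A, B, C, G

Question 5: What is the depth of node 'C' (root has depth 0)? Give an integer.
Answer: 2

Derivation:
Path from root to C: D -> E -> C
Depth = number of edges = 2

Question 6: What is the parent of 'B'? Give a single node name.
Scan adjacency: B appears as child of F

Answer: F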